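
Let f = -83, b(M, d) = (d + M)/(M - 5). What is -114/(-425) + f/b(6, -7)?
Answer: 35389/425 ≈ 83.268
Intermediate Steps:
b(M, d) = (M + d)/(-5 + M)
-114/(-425) + f/b(6, -7) = -114/(-425) - 83*(-5 + 6)/(6 - 7) = -114*(-1/425) - 83/(-1/1) = 114/425 - 83/(1*(-1)) = 114/425 - 83/(-1) = 114/425 - 83*(-1) = 114/425 + 83 = 35389/425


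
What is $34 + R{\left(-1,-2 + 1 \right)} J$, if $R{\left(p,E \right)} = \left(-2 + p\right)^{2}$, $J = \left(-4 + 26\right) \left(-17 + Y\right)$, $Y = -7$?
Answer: $-4718$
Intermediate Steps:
$J = -528$ ($J = \left(-4 + 26\right) \left(-17 - 7\right) = 22 \left(-24\right) = -528$)
$34 + R{\left(-1,-2 + 1 \right)} J = 34 + \left(-2 - 1\right)^{2} \left(-528\right) = 34 + \left(-3\right)^{2} \left(-528\right) = 34 + 9 \left(-528\right) = 34 - 4752 = -4718$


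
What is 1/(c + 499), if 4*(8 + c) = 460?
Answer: 1/606 ≈ 0.0016502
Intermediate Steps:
c = 107 (c = -8 + (1/4)*460 = -8 + 115 = 107)
1/(c + 499) = 1/(107 + 499) = 1/606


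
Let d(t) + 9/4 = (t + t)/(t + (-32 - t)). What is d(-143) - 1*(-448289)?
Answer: 7172731/16 ≈ 4.4830e+5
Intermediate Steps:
d(t) = -9/4 - t/16 (d(t) = -9/4 + (t + t)/(t + (-32 - t)) = -9/4 + (2*t)/(-32) = -9/4 + (2*t)*(-1/32) = -9/4 - t/16)
d(-143) - 1*(-448289) = (-9/4 - 1/16*(-143)) - 1*(-448289) = (-9/4 + 143/16) + 448289 = 107/16 + 448289 = 7172731/16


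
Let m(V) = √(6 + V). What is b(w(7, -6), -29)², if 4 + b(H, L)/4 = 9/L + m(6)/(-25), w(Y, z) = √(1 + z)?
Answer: 156411472/525625 + 320*√3/29 ≈ 316.68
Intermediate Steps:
b(H, L) = -16 + 36/L - 8*√3/25 (b(H, L) = -16 + 4*(9/L + √(6 + 6)/(-25)) = -16 + 4*(9/L + √12*(-1/25)) = -16 + 4*(9/L + (2*√3)*(-1/25)) = -16 + 4*(9/L - 2*√3/25) = -16 + (36/L - 8*√3/25) = -16 + 36/L - 8*√3/25)
b(w(7, -6), -29)² = (-16 + 36/(-29) - 8*√3/25)² = (-16 + 36*(-1/29) - 8*√3/25)² = (-16 - 36/29 - 8*√3/25)² = (-500/29 - 8*√3/25)²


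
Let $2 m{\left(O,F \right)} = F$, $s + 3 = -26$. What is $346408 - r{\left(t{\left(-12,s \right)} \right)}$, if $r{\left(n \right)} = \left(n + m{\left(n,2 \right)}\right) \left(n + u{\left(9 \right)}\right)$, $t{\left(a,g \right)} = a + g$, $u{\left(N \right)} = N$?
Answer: $345128$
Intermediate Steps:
$s = -29$ ($s = -3 - 26 = -29$)
$m{\left(O,F \right)} = \frac{F}{2}$
$r{\left(n \right)} = \left(1 + n\right) \left(9 + n\right)$ ($r{\left(n \right)} = \left(n + \frac{1}{2} \cdot 2\right) \left(n + 9\right) = \left(n + 1\right) \left(9 + n\right) = \left(1 + n\right) \left(9 + n\right)$)
$346408 - r{\left(t{\left(-12,s \right)} \right)} = 346408 - \left(9 + \left(-12 - 29\right)^{2} + 10 \left(-12 - 29\right)\right) = 346408 - \left(9 + \left(-41\right)^{2} + 10 \left(-41\right)\right) = 346408 - \left(9 + 1681 - 410\right) = 346408 - 1280 = 345128$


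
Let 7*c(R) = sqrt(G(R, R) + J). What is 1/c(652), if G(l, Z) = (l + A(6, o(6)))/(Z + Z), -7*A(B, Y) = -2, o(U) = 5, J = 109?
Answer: 14*sqrt(570225019)/499759 ≈ 0.66895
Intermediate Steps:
A(B, Y) = 2/7 (A(B, Y) = -1/7*(-2) = 2/7)
G(l, Z) = (2/7 + l)/(2*Z) (G(l, Z) = (l + 2/7)/(Z + Z) = (2/7 + l)/((2*Z)) = (2/7 + l)*(1/(2*Z)) = (2/7 + l)/(2*Z))
c(R) = sqrt(109 + (2 + 7*R)/(14*R))/7 (c(R) = sqrt((2 + 7*R)/(14*R) + 109)/7 = sqrt(109 + (2 + 7*R)/(14*R))/7)
1/c(652) = 1/(sqrt(21462 + 28/652)/98) = 1/(sqrt(21462 + 28*(1/652))/98) = 1/(sqrt(21462 + 7/163)/98) = 1/(sqrt(3498313/163)/98) = 1/((sqrt(570225019)/163)/98) = 1/(sqrt(570225019)/15974) = 14*sqrt(570225019)/499759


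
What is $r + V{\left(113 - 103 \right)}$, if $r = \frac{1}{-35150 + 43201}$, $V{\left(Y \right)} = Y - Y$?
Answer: $\frac{1}{8051} \approx 0.00012421$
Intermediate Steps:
$V{\left(Y \right)} = 0$
$r = \frac{1}{8051} \approx 0.00012421$
$r + V{\left(113 - 103 \right)} = \frac{1}{8051} + 0 = \frac{1}{8051}$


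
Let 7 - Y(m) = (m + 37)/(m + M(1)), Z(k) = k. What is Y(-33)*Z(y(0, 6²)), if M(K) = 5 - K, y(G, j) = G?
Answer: 0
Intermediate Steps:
Y(m) = 7 - (37 + m)/(4 + m) (Y(m) = 7 - (m + 37)/(m + (5 - 1*1)) = 7 - (37 + m)/(m + (5 - 1)) = 7 - (37 + m)/(m + 4) = 7 - (37 + m)/(4 + m))
Y(-33)*Z(y(0, 6²)) = (3*(-3 + 2*(-33))/(4 - 33))*0 = (3*(-3 - 66)/(-29))*0 = (3*(-1/29)*(-69))*0 = (207/29)*0 = 0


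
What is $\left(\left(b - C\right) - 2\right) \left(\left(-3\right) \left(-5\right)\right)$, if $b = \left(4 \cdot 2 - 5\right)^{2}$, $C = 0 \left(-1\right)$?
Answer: $105$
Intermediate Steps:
$C = 0$
$b = 9$ ($b = \left(8 - 5\right)^{2} = 3^{2} = 9$)
$\left(\left(b - C\right) - 2\right) \left(\left(-3\right) \left(-5\right)\right) = \left(\left(9 - 0\right) - 2\right) \left(\left(-3\right) \left(-5\right)\right) = \left(\left(9 + 0\right) - 2\right) 15 = \left(9 - 2\right) 15 = 7 \cdot 15 = 105$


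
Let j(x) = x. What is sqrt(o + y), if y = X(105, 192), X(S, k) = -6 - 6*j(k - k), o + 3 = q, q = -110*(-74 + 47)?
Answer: 3*sqrt(329) ≈ 54.415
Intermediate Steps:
q = 2970 (q = -110*(-27) = 2970)
o = 2967 (o = -3 + 2970 = 2967)
X(S, k) = -6 (X(S, k) = -6 - 6*(k - k) = -6 - 6*0 = -6 + 0 = -6)
y = -6
sqrt(o + y) = sqrt(2967 - 6) = sqrt(2961) = 3*sqrt(329)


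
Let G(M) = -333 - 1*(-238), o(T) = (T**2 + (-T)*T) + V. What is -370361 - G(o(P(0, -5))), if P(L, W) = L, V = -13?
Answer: -370266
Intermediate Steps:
o(T) = -13 (o(T) = (T**2 + (-T)*T) - 13 = (T**2 - T**2) - 13 = 0 - 13 = -13)
G(M) = -95 (G(M) = -333 + 238 = -95)
-370361 - G(o(P(0, -5))) = -370361 - 1*(-95) = -370361 + 95 = -370266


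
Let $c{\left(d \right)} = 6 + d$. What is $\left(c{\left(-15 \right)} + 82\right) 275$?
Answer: $20075$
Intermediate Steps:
$\left(c{\left(-15 \right)} + 82\right) 275 = \left(\left(6 - 15\right) + 82\right) 275 = \left(-9 + 82\right) 275 = 73 \cdot 275 = 20075$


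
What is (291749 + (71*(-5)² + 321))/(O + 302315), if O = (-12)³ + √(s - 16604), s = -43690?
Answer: 88325987015/90352604863 - 293845*I*√60294/90352604863 ≈ 0.97757 - 0.00079857*I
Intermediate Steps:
O = -1728 + I*√60294 (O = (-12)³ + √(-43690 - 16604) = -1728 + √(-60294) = -1728 + I*√60294 ≈ -1728.0 + 245.55*I)
(291749 + (71*(-5)² + 321))/(O + 302315) = (291749 + (71*(-5)² + 321))/((-1728 + I*√60294) + 302315) = (291749 + (71*25 + 321))/(300587 + I*√60294) = (291749 + (1775 + 321))/(300587 + I*√60294) = (291749 + 2096)/(300587 + I*√60294) = 293845/(300587 + I*√60294)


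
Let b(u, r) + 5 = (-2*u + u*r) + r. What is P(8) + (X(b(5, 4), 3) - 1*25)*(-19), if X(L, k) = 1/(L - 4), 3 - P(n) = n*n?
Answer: 2051/5 ≈ 410.20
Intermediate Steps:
b(u, r) = -5 + r - 2*u + r*u (b(u, r) = -5 + ((-2*u + u*r) + r) = -5 + ((-2*u + r*u) + r) = -5 + (r - 2*u + r*u) = -5 + r - 2*u + r*u)
P(n) = 3 - n² (P(n) = 3 - n*n = 3 - n²)
X(L, k) = 1/(-4 + L)
P(8) + (X(b(5, 4), 3) - 1*25)*(-19) = (3 - 1*8²) + (1/(-4 + (-5 + 4 - 2*5 + 4*5)) - 1*25)*(-19) = (3 - 1*64) + (1/(-4 + (-5 + 4 - 10 + 20)) - 25)*(-19) = (3 - 64) + (1/(-4 + 9) - 25)*(-19) = -61 + (1/5 - 25)*(-19) = -61 + (⅕ - 25)*(-19) = -61 - 124/5*(-19) = -61 + 2356/5 = 2051/5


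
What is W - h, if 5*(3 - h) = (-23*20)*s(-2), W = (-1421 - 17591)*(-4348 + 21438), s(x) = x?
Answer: -324914899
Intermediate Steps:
W = -324915080 (W = -19012*17090 = -324915080)
h = -181 (h = 3 - (-23*20)*(-2)/5 = 3 - (-92)*(-2) = 3 - ⅕*920 = 3 - 184 = -181)
W - h = -324915080 - 1*(-181) = -324915080 + 181 = -324914899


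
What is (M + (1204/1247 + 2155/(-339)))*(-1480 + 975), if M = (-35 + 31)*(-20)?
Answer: -370405885/9831 ≈ -37677.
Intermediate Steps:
M = 80 (M = -4*(-20) = 80)
(M + (1204/1247 + 2155/(-339)))*(-1480 + 975) = (80 + (1204/1247 + 2155/(-339)))*(-1480 + 975) = (80 + (1204*(1/1247) + 2155*(-1/339)))*(-505) = (80 + (28/29 - 2155/339))*(-505) = (80 - 53003/9831)*(-505) = (733477/9831)*(-505) = -370405885/9831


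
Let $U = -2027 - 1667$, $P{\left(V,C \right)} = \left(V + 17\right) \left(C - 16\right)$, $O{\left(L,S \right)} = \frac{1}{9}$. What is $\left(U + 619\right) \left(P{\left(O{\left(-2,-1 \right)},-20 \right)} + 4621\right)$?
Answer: $-12315375$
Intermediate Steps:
$O{\left(L,S \right)} = \frac{1}{9}$
$P{\left(V,C \right)} = \left(-16 + C\right) \left(17 + V\right)$ ($P{\left(V,C \right)} = \left(17 + V\right) \left(-16 + C\right) = \left(-16 + C\right) \left(17 + V\right)$)
$U = -3694$
$\left(U + 619\right) \left(P{\left(O{\left(-2,-1 \right)},-20 \right)} + 4621\right) = \left(-3694 + 619\right) \left(\left(-272 - \frac{16}{9} + 17 \left(-20\right) - \frac{20}{9}\right) + 4621\right) = - 3075 \left(\left(-272 - \frac{16}{9} - 340 - \frac{20}{9}\right) + 4621\right) = - 3075 \left(-616 + 4621\right) = \left(-3075\right) 4005 = -12315375$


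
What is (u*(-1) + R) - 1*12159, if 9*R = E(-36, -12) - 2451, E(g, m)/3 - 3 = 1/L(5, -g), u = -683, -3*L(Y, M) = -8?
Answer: -281933/24 ≈ -11747.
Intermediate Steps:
L(Y, M) = 8/3 (L(Y, M) = -⅓*(-8) = 8/3)
E(g, m) = 81/8 (E(g, m) = 9 + 3/(8/3) = 9 + 3*(3/8) = 9 + 9/8 = 81/8)
R = -6509/24 (R = (81/8 - 2451)/9 = (⅑)*(-19527/8) = -6509/24 ≈ -271.21)
(u*(-1) + R) - 1*12159 = (-683*(-1) - 6509/24) - 1*12159 = (683 - 6509/24) - 12159 = 9883/24 - 12159 = -281933/24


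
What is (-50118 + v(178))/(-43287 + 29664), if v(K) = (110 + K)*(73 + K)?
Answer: -7390/4541 ≈ -1.6274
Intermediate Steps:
v(K) = (73 + K)*(110 + K)
(-50118 + v(178))/(-43287 + 29664) = (-50118 + (8030 + 178² + 183*178))/(-43287 + 29664) = (-50118 + (8030 + 31684 + 32574))/(-13623) = (-50118 + 72288)*(-1/13623) = 22170*(-1/13623) = -7390/4541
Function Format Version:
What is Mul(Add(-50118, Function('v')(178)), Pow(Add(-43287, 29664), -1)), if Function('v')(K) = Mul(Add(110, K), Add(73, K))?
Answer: Rational(-7390, 4541) ≈ -1.6274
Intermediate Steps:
Function('v')(K) = Mul(Add(73, K), Add(110, K))
Mul(Add(-50118, Function('v')(178)), Pow(Add(-43287, 29664), -1)) = Mul(Add(-50118, Add(8030, Pow(178, 2), Mul(183, 178))), Pow(Add(-43287, 29664), -1)) = Mul(Add(-50118, Add(8030, 31684, 32574)), Pow(-13623, -1)) = Mul(Add(-50118, 72288), Rational(-1, 13623)) = Mul(22170, Rational(-1, 13623)) = Rational(-7390, 4541)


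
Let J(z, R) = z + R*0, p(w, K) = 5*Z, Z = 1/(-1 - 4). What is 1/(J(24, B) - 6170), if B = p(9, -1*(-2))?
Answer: -1/6146 ≈ -0.00016271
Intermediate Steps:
Z = -⅕ (Z = 1/(-5) = -⅕ ≈ -0.20000)
p(w, K) = -1 (p(w, K) = 5*(-⅕) = -1)
B = -1
J(z, R) = z (J(z, R) = z + 0 = z)
1/(J(24, B) - 6170) = 1/(24 - 6170) = 1/(-6146) = -1/6146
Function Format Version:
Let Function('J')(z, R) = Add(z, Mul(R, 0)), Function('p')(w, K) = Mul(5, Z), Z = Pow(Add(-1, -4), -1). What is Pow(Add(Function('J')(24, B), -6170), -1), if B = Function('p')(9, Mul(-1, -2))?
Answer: Rational(-1, 6146) ≈ -0.00016271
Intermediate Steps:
Z = Rational(-1, 5) (Z = Pow(-5, -1) = Rational(-1, 5) ≈ -0.20000)
Function('p')(w, K) = -1 (Function('p')(w, K) = Mul(5, Rational(-1, 5)) = -1)
B = -1
Function('J')(z, R) = z (Function('J')(z, R) = Add(z, 0) = z)
Pow(Add(Function('J')(24, B), -6170), -1) = Pow(Add(24, -6170), -1) = Pow(-6146, -1) = Rational(-1, 6146)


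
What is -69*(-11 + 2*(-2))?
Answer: 1035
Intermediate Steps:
-69*(-11 + 2*(-2)) = -69*(-11 - 4) = -69*(-15) = 1035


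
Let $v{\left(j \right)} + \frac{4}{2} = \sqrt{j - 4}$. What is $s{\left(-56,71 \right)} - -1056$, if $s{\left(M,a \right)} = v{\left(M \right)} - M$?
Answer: $1110 + 2 i \sqrt{15} \approx 1110.0 + 7.746 i$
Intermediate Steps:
$v{\left(j \right)} = -2 + \sqrt{-4 + j}$ ($v{\left(j \right)} = -2 + \sqrt{j - 4} = -2 + \sqrt{-4 + j}$)
$s{\left(M,a \right)} = -2 + \sqrt{-4 + M} - M$ ($s{\left(M,a \right)} = \left(-2 + \sqrt{-4 + M}\right) - M = -2 + \sqrt{-4 + M} - M$)
$s{\left(-56,71 \right)} - -1056 = \left(-2 + \sqrt{-4 - 56} - -56\right) - -1056 = \left(-2 + \sqrt{-60} + 56\right) + 1056 = \left(-2 + 2 i \sqrt{15} + 56\right) + 1056 = \left(54 + 2 i \sqrt{15}\right) + 1056 = 1110 + 2 i \sqrt{15}$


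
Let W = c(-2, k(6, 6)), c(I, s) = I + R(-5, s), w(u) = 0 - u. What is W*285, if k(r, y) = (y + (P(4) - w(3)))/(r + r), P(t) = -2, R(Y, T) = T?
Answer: -1615/4 ≈ -403.75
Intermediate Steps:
w(u) = -u
k(r, y) = (1 + y)/(2*r) (k(r, y) = (y + (-2 - (-1)*3))/(r + r) = (y + (-2 - 1*(-3)))/((2*r)) = (y + (-2 + 3))*(1/(2*r)) = (y + 1)*(1/(2*r)) = (1 + y)*(1/(2*r)) = (1 + y)/(2*r))
c(I, s) = I + s
W = -17/12 (W = -2 + (½)*(1 + 6)/6 = -2 + (½)*(⅙)*7 = -2 + 7/12 = -17/12 ≈ -1.4167)
W*285 = -17/12*285 = -1615/4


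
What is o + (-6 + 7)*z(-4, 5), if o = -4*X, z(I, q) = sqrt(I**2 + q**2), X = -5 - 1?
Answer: 24 + sqrt(41) ≈ 30.403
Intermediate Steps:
X = -6
o = 24 (o = -4*(-6) = 24)
o + (-6 + 7)*z(-4, 5) = 24 + (-6 + 7)*sqrt((-4)**2 + 5**2) = 24 + 1*sqrt(16 + 25) = 24 + 1*sqrt(41) = 24 + sqrt(41)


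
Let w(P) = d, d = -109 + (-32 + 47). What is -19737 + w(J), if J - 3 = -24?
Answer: -19831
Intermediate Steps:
J = -21 (J = 3 - 24 = -21)
d = -94 (d = -109 + 15 = -94)
w(P) = -94
-19737 + w(J) = -19737 - 94 = -19831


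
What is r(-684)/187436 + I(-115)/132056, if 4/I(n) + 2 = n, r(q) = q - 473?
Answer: -2234629801/361998708084 ≈ -0.0061730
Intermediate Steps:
r(q) = -473 + q
I(n) = 4/(-2 + n)
r(-684)/187436 + I(-115)/132056 = (-473 - 684)/187436 + (4/(-2 - 115))/132056 = -1157*1/187436 + (4/(-117))*(1/132056) = -1157/187436 + (4*(-1/117))*(1/132056) = -1157/187436 - 4/117*1/132056 = -1157/187436 - 1/3862638 = -2234629801/361998708084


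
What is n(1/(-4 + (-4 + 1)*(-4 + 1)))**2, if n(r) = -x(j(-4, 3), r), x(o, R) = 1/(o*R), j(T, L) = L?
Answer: 25/9 ≈ 2.7778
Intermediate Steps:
x(o, R) = 1/(R*o)
n(r) = -1/(3*r) (n(r) = -1/(r*3) = -1/(3*r))
n(1/(-4 + (-4 + 1)*(-4 + 1)))**2 = (-(-4/3 + (-4 + 1)**2/3))**2 = (-1/(3*(1/(-4 - 3*(-3)))))**2 = (-1/(3*(1/(-4 + 9))))**2 = (-1/(3*(1/5)))**2 = (-1/(3*1/5))**2 = (-1/3*5)**2 = (-5/3)**2 = 25/9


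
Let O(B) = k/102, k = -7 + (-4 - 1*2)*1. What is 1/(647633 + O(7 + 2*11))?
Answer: 102/66058553 ≈ 1.5441e-6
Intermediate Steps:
k = -13 (k = -7 + (-4 - 2)*1 = -7 - 6*1 = -7 - 6 = -13)
O(B) = -13/102
1/(647633 + O(7 + 2*11)) = 1/(647633 - 13/102) = 1/(66058553/102) = 102/66058553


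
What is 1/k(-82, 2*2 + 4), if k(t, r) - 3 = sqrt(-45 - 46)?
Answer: 3/100 - I*sqrt(91)/100 ≈ 0.03 - 0.095394*I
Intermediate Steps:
k(t, r) = 3 + I*sqrt(91) (k(t, r) = 3 + sqrt(-45 - 46) = 3 + sqrt(-91) = 3 + I*sqrt(91))
1/k(-82, 2*2 + 4) = 1/(3 + I*sqrt(91))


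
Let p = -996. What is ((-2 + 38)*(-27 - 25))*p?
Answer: 1864512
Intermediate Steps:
((-2 + 38)*(-27 - 25))*p = ((-2 + 38)*(-27 - 25))*(-996) = (36*(-52))*(-996) = -1872*(-996) = 1864512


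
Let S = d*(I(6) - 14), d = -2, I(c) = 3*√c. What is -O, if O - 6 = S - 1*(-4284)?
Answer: -4318 + 6*√6 ≈ -4303.3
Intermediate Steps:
S = 28 - 6*√6 (S = -2*(3*√6 - 14) = -2*(-14 + 3*√6) = 28 - 6*√6 ≈ 13.303)
O = 4318 - 6*√6 (O = 6 + ((28 - 6*√6) - 1*(-4284)) = 6 + ((28 - 6*√6) + 4284) = 6 + (4312 - 6*√6) = 4318 - 6*√6 ≈ 4303.3)
-O = -(4318 - 6*√6) = -4318 + 6*√6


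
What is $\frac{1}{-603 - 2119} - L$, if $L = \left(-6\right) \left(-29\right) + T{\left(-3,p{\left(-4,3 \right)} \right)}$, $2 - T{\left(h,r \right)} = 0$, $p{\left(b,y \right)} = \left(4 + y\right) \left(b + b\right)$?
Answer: $- \frac{479073}{2722} \approx -176.0$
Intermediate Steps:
$p{\left(b,y \right)} = 2 b \left(4 + y\right)$ ($p{\left(b,y \right)} = \left(4 + y\right) 2 b = 2 b \left(4 + y\right)$)
$T{\left(h,r \right)} = 2$ ($T{\left(h,r \right)} = 2 - 0 = 2 + 0 = 2$)
$L = 176$ ($L = \left(-6\right) \left(-29\right) + 2 = 174 + 2 = 176$)
$\frac{1}{-603 - 2119} - L = \frac{1}{-603 - 2119} - 176 = \frac{1}{-2722} - 176 = - \frac{1}{2722} - 176 = - \frac{479073}{2722}$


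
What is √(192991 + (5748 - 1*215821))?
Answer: 3*I*√1898 ≈ 130.7*I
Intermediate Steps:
√(192991 + (5748 - 1*215821)) = √(192991 + (5748 - 215821)) = √(192991 - 210073) = √(-17082) = 3*I*√1898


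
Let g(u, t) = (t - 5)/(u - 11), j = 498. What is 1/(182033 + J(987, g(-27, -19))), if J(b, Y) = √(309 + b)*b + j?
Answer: 1/218063 ≈ 4.5858e-6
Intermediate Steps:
g(u, t) = (-5 + t)/(-11 + u)
J(b, Y) = 498 + b*√(309 + b) (J(b, Y) = √(309 + b)*b + 498 = b*√(309 + b) + 498 = 498 + b*√(309 + b))
1/(182033 + J(987, g(-27, -19))) = 1/(182033 + (498 + 987*√(309 + 987))) = 1/(182033 + (498 + 987*√1296)) = 1/(182033 + (498 + 987*36)) = 1/(182033 + (498 + 35532)) = 1/(182033 + 36030) = 1/218063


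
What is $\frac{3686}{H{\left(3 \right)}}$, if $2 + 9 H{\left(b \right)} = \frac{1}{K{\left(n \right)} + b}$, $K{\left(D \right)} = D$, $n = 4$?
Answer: $- \frac{232218}{13} \approx -17863.0$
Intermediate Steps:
$H{\left(b \right)} = - \frac{2}{9} + \frac{1}{9 \left(4 + b\right)}$
$\frac{3686}{H{\left(3 \right)}} = \frac{3686}{\frac{1}{9} \frac{1}{4 + 3} \left(-7 - 6\right)} = \frac{3686}{\frac{1}{9} \cdot \frac{1}{7} \left(-7 - 6\right)} = \frac{3686}{\frac{1}{9} \cdot \frac{1}{7} \left(-13\right)} = \frac{3686}{- \frac{13}{63}} = 3686 \left(- \frac{63}{13}\right) = - \frac{232218}{13}$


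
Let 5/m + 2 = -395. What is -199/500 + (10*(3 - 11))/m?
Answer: 3175801/500 ≈ 6351.6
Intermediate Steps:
m = -5/397 (m = 5/(-2 - 395) = 5/(-397) = 5*(-1/397) = -5/397 ≈ -0.012594)
-199/500 + (10*(3 - 11))/m = -199/500 + (10*(3 - 11))/(-5/397) = -199*1/500 + (10*(-8))*(-397/5) = -199/500 - 80*(-397/5) = -199/500 + 6352 = 3175801/500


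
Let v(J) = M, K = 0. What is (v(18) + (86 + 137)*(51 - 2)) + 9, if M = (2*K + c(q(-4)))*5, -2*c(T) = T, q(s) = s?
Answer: 10946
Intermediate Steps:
c(T) = -T/2
M = 10 (M = (2*0 - ½*(-4))*5 = (0 + 2)*5 = 2*5 = 10)
v(J) = 10
(v(18) + (86 + 137)*(51 - 2)) + 9 = (10 + (86 + 137)*(51 - 2)) + 9 = (10 + 223*49) + 9 = (10 + 10927) + 9 = 10937 + 9 = 10946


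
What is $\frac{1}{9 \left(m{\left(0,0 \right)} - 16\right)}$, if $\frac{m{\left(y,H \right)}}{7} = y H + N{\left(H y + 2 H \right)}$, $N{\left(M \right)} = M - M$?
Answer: $- \frac{1}{144} \approx -0.0069444$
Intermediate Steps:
$N{\left(M \right)} = 0$
$m{\left(y,H \right)} = 7 H y$ ($m{\left(y,H \right)} = 7 \left(y H + 0\right) = 7 \left(H y + 0\right) = 7 H y$)
$\frac{1}{9 \left(m{\left(0,0 \right)} - 16\right)} = \frac{1}{9 \left(7 \cdot 0 \cdot 0 - 16\right)} = \frac{1}{9 \left(0 - 16\right)} = \frac{1}{9 \left(-16\right)} = \frac{1}{-144} = - \frac{1}{144}$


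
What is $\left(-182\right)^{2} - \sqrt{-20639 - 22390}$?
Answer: $33124 - 3 i \sqrt{4781} \approx 33124.0 - 207.43 i$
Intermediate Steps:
$\left(-182\right)^{2} - \sqrt{-20639 - 22390} = 33124 - \sqrt{-43029} = 33124 - 3 i \sqrt{4781}$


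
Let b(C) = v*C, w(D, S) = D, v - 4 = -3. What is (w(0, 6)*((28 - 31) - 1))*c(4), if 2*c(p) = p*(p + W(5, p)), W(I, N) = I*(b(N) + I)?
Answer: 0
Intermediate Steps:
v = 1 (v = 4 - 3 = 1)
b(C) = C (b(C) = 1*C = C)
W(I, N) = I*(I + N) (W(I, N) = I*(N + I) = I*(I + N))
c(p) = p*(25 + 6*p)/2 (c(p) = (p*(p + 5*(5 + p)))/2 = (p*(p + (25 + 5*p)))/2 = (p*(25 + 6*p))/2 = p*(25 + 6*p)/2)
(w(0, 6)*((28 - 31) - 1))*c(4) = (0*((28 - 31) - 1))*((½)*4*(25 + 6*4)) = (0*(-3 - 1))*((½)*4*(25 + 24)) = (0*(-4))*((½)*4*49) = 0*98 = 0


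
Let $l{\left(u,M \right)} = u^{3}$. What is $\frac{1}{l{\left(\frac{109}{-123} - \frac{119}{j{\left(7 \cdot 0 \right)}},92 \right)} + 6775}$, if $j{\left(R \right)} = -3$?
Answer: $\frac{68921}{4486618775} \approx 1.5361 \cdot 10^{-5}$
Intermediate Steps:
$\frac{1}{l{\left(\frac{109}{-123} - \frac{119}{j{\left(7 \cdot 0 \right)}},92 \right)} + 6775} = \frac{1}{\left(\frac{109}{-123} - \frac{119}{-3}\right)^{3} + 6775} = \frac{1}{\left(109 \left(- \frac{1}{123}\right) - - \frac{119}{3}\right)^{3} + 6775} = \frac{1}{\left(- \frac{109}{123} + \frac{119}{3}\right)^{3} + 6775} = \frac{1}{\left(\frac{1590}{41}\right)^{3} + 6775} = \frac{1}{\frac{4019679000}{68921} + 6775} = \frac{1}{\frac{4486618775}{68921}} = \frac{68921}{4486618775}$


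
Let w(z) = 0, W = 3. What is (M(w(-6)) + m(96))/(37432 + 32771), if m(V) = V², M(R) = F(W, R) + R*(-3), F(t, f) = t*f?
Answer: 3072/23401 ≈ 0.13128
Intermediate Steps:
F(t, f) = f*t
M(R) = 0 (M(R) = R*3 + R*(-3) = 3*R - 3*R = 0)
(M(w(-6)) + m(96))/(37432 + 32771) = (0 + 96²)/(37432 + 32771) = (0 + 9216)/70203 = 9216*(1/70203) = 3072/23401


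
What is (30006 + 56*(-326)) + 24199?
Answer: 35949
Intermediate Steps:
(30006 + 56*(-326)) + 24199 = (30006 - 18256) + 24199 = 11750 + 24199 = 35949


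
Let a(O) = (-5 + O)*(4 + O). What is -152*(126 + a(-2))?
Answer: -17024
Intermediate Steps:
-152*(126 + a(-2)) = -152*(126 + (-20 + (-2)² - 1*(-2))) = -152*(126 + (-20 + 4 + 2)) = -152*(126 - 14) = -152*112 = -17024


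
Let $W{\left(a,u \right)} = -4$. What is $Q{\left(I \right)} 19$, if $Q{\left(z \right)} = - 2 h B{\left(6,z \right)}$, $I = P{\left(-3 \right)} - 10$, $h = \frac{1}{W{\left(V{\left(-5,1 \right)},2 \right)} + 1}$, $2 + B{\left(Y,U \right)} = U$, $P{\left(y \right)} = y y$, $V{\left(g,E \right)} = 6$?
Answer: $-38$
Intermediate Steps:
$P{\left(y \right)} = y^{2}$
$B{\left(Y,U \right)} = -2 + U$
$h = - \frac{1}{3}$ ($h = \frac{1}{-4 + 1} = \frac{1}{-3} = - \frac{1}{3} \approx -0.33333$)
$I = -1$ ($I = \left(-3\right)^{2} - 10 = 9 - 10 = -1$)
$Q{\left(z \right)} = - \frac{4}{3} + \frac{2 z}{3}$ ($Q{\left(z \right)} = \left(-2\right) \left(- \frac{1}{3}\right) \left(-2 + z\right) = \frac{2 \left(-2 + z\right)}{3} = - \frac{4}{3} + \frac{2 z}{3}$)
$Q{\left(I \right)} 19 = \left(- \frac{4}{3} + \frac{2}{3} \left(-1\right)\right) 19 = \left(- \frac{4}{3} - \frac{2}{3}\right) 19 = \left(-2\right) 19 = -38$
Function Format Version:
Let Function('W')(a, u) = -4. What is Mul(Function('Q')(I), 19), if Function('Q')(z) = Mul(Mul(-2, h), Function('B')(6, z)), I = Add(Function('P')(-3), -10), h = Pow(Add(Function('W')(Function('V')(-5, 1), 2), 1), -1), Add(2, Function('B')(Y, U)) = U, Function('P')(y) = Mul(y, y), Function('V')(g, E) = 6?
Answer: -38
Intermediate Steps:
Function('P')(y) = Pow(y, 2)
Function('B')(Y, U) = Add(-2, U)
h = Rational(-1, 3) (h = Pow(Add(-4, 1), -1) = Pow(-3, -1) = Rational(-1, 3) ≈ -0.33333)
I = -1 (I = Add(Pow(-3, 2), -10) = Add(9, -10) = -1)
Function('Q')(z) = Add(Rational(-4, 3), Mul(Rational(2, 3), z)) (Function('Q')(z) = Mul(Mul(-2, Rational(-1, 3)), Add(-2, z)) = Mul(Rational(2, 3), Add(-2, z)) = Add(Rational(-4, 3), Mul(Rational(2, 3), z)))
Mul(Function('Q')(I), 19) = Mul(Add(Rational(-4, 3), Mul(Rational(2, 3), -1)), 19) = Mul(Add(Rational(-4, 3), Rational(-2, 3)), 19) = Mul(-2, 19) = -38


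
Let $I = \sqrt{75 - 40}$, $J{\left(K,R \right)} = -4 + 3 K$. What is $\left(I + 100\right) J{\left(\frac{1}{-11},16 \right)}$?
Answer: $- \frac{4700}{11} - \frac{47 \sqrt{35}}{11} \approx -452.55$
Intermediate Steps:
$I = \sqrt{35} \approx 5.9161$
$\left(I + 100\right) J{\left(\frac{1}{-11},16 \right)} = \left(\sqrt{35} + 100\right) \left(-4 + \frac{3}{-11}\right) = \left(100 + \sqrt{35}\right) \left(-4 + 3 \left(- \frac{1}{11}\right)\right) = \left(100 + \sqrt{35}\right) \left(-4 - \frac{3}{11}\right) = \left(100 + \sqrt{35}\right) \left(- \frac{47}{11}\right) = - \frac{4700}{11} - \frac{47 \sqrt{35}}{11}$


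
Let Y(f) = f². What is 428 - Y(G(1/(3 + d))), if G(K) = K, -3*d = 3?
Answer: 1711/4 ≈ 427.75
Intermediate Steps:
d = -1 (d = -⅓*3 = -1)
428 - Y(G(1/(3 + d))) = 428 - (1/(3 - 1))² = 428 - (1/2)² = 428 - (½)² = 428 - 1*¼ = 428 - ¼ = 1711/4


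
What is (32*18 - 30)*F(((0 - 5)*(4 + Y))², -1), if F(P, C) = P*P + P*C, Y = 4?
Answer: 1396886400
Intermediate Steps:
F(P, C) = P² + C*P
(32*18 - 30)*F(((0 - 5)*(4 + Y))², -1) = (32*18 - 30)*(((0 - 5)*(4 + 4))²*(-1 + ((0 - 5)*(4 + 4))²)) = (576 - 30)*((-5*8)²*(-1 + (-5*8)²)) = 546*((-40)²*(-1 + (-40)²)) = 546*(1600*(-1 + 1600)) = 546*(1600*1599) = 546*2558400 = 1396886400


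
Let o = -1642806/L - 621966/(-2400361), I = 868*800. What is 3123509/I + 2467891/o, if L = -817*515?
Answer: 108174487654698721496479/182497987666646400 ≈ 5.9274e+5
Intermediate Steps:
I = 694400
L = -420755
o = 4205022757296/1009963892555 (o = -1642806/(-420755) - 621966/(-2400361) = -1642806*(-1/420755) - 621966*(-1/2400361) = 1642806/420755 + 621966/2400361 = 4205022757296/1009963892555 ≈ 4.1635)
3123509/I + 2467891/o = 3123509/694400 + 2467891/(4205022757296/1009963892555) = 3123509*(1/694400) + 2467891*(1009963892555/4205022757296) = 3123509/694400 + 2492480800761451505/4205022757296 = 108174487654698721496479/182497987666646400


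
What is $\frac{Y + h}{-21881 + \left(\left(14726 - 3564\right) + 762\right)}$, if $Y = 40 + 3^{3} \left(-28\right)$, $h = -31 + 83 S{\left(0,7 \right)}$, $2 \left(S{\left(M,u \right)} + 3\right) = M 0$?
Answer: $\frac{332}{3319} \approx 0.10003$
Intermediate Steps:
$S{\left(M,u \right)} = -3$ ($S{\left(M,u \right)} = -3 + \frac{M 0}{2} = -3 + \frac{1}{2} \cdot 0 = -3 + 0 = -3$)
$h = -280$ ($h = -31 + 83 \left(-3\right) = -31 - 249 = -280$)
$Y = -716$ ($Y = 40 + 27 \left(-28\right) = 40 - 756 = -716$)
$\frac{Y + h}{-21881 + \left(\left(14726 - 3564\right) + 762\right)} = \frac{-716 - 280}{-21881 + \left(\left(14726 - 3564\right) + 762\right)} = - \frac{996}{-21881 + \left(11162 + 762\right)} = - \frac{996}{-21881 + 11924} = - \frac{996}{-9957} = \left(-996\right) \left(- \frac{1}{9957}\right) = \frac{332}{3319}$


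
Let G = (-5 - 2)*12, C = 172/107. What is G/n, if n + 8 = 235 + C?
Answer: -8988/24461 ≈ -0.36744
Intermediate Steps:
C = 172/107 (C = 172*(1/107) = 172/107 ≈ 1.6075)
G = -84 (G = -7*12 = -84)
n = 24461/107 (n = -8 + (235 + 172/107) = -8 + 25317/107 = 24461/107 ≈ 228.61)
G/n = -84/24461/107 = -84*107/24461 = -8988/24461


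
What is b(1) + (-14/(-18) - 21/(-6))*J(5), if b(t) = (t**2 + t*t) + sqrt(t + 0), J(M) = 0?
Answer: 3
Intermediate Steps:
b(t) = sqrt(t) + 2*t**2 (b(t) = (t**2 + t**2) + sqrt(t) = 2*t**2 + sqrt(t) = sqrt(t) + 2*t**2)
b(1) + (-14/(-18) - 21/(-6))*J(5) = (sqrt(1) + 2*1**2) + (-14/(-18) - 21/(-6))*0 = (1 + 2*1) + (-14*(-1/18) - 21*(-1/6))*0 = (1 + 2) + (7/9 + 7/2)*0 = 3 + (77/18)*0 = 3 + 0 = 3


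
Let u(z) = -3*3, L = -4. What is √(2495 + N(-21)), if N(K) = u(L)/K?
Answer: 2*√30569/7 ≈ 49.954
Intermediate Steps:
u(z) = -9
N(K) = -9/K
√(2495 + N(-21)) = √(2495 - 9/(-21)) = √(2495 - 9*(-1/21)) = √(2495 + 3/7) = √(17468/7) = 2*√30569/7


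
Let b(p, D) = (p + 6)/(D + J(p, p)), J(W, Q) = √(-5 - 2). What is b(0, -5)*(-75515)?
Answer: 1132725/16 + 226545*I*√7/16 ≈ 70795.0 + 37461.0*I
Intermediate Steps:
J(W, Q) = I*√7 (J(W, Q) = √(-7) = I*√7)
b(p, D) = (6 + p)/(D + I*√7) (b(p, D) = (p + 6)/(D + I*√7) = (6 + p)/(D + I*√7))
b(0, -5)*(-75515) = ((6 + 0)/(-5 + I*√7))*(-75515) = (6/(-5 + I*√7))*(-75515) = -453090/(-5 + I*√7)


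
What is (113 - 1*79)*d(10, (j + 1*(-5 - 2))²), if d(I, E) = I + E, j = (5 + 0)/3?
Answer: 11764/9 ≈ 1307.1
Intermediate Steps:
j = 5/3 (j = 5*(⅓) = 5/3 ≈ 1.6667)
d(I, E) = E + I
(113 - 1*79)*d(10, (j + 1*(-5 - 2))²) = (113 - 1*79)*((5/3 + 1*(-5 - 2))² + 10) = (113 - 79)*((5/3 + 1*(-7))² + 10) = 34*((5/3 - 7)² + 10) = 34*((-16/3)² + 10) = 34*(256/9 + 10) = 34*(346/9) = 11764/9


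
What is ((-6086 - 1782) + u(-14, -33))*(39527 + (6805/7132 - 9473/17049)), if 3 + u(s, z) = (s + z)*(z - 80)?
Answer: -3076015018652800/30398367 ≈ -1.0119e+8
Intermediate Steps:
u(s, z) = -3 + (-80 + z)*(s + z) (u(s, z) = -3 + (s + z)*(z - 80) = -3 + (s + z)*(-80 + z) = -3 + (-80 + z)*(s + z))
((-6086 - 1782) + u(-14, -33))*(39527 + (6805/7132 - 9473/17049)) = ((-6086 - 1782) + (-3 + (-33)**2 - 80*(-14) - 80*(-33) - 14*(-33)))*(39527 + (6805/7132 - 9473/17049)) = (-7868 + (-3 + 1089 + 1120 + 2640 + 462))*(39527 + (6805*(1/7132) - 9473*1/17049)) = (-7868 + 5308)*(39527 + (6805/7132 - 9473/17049)) = -2560*(39527 + 48457009/121593468) = -2560*4806273466645/121593468 = -3076015018652800/30398367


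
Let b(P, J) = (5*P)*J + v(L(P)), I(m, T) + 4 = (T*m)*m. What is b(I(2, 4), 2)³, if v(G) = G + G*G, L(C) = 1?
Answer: 1815848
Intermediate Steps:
I(m, T) = -4 + T*m² (I(m, T) = -4 + (T*m)*m = -4 + T*m²)
v(G) = G + G²
b(P, J) = 2 + 5*J*P (b(P, J) = (5*P)*J + 1*(1 + 1) = 5*J*P + 1*2 = 5*J*P + 2 = 2 + 5*J*P)
b(I(2, 4), 2)³ = (2 + 5*2*(-4 + 4*2²))³ = (2 + 5*2*(-4 + 4*4))³ = (2 + 5*2*(-4 + 16))³ = (2 + 5*2*12)³ = (2 + 120)³ = 122³ = 1815848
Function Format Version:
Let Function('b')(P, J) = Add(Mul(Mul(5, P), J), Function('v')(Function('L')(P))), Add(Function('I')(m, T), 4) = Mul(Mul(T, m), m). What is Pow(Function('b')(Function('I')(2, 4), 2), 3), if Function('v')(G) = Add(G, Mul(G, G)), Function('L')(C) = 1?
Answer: 1815848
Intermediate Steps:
Function('I')(m, T) = Add(-4, Mul(T, Pow(m, 2))) (Function('I')(m, T) = Add(-4, Mul(Mul(T, m), m)) = Add(-4, Mul(T, Pow(m, 2))))
Function('v')(G) = Add(G, Pow(G, 2))
Function('b')(P, J) = Add(2, Mul(5, J, P)) (Function('b')(P, J) = Add(Mul(Mul(5, P), J), Mul(1, Add(1, 1))) = Add(Mul(5, J, P), Mul(1, 2)) = Add(Mul(5, J, P), 2) = Add(2, Mul(5, J, P)))
Pow(Function('b')(Function('I')(2, 4), 2), 3) = Pow(Add(2, Mul(5, 2, Add(-4, Mul(4, Pow(2, 2))))), 3) = Pow(Add(2, Mul(5, 2, Add(-4, Mul(4, 4)))), 3) = Pow(Add(2, Mul(5, 2, Add(-4, 16))), 3) = Pow(Add(2, Mul(5, 2, 12)), 3) = Pow(Add(2, 120), 3) = Pow(122, 3) = 1815848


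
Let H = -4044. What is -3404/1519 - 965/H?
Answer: -12299941/6142836 ≈ -2.0023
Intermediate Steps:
-3404/1519 - 965/H = -3404/1519 - 965/(-4044) = -3404*1/1519 - 965*(-1/4044) = -3404/1519 + 965/4044 = -12299941/6142836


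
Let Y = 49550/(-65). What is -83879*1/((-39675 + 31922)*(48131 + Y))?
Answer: 1090427/4774243129 ≈ 0.00022840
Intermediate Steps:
Y = -9910/13 (Y = 49550*(-1/65) = -9910/13 ≈ -762.31)
-83879*1/((-39675 + 31922)*(48131 + Y)) = -83879*1/((-39675 + 31922)*(48131 - 9910/13)) = -83879/((615793/13)*(-7753)) = -83879/(-4774243129/13) = -83879*(-13/4774243129) = 1090427/4774243129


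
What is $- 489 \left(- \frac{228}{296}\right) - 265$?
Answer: $\frac{8263}{74} \approx 111.66$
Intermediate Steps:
$- 489 \left(- \frac{228}{296}\right) - 265 = - 489 \left(\left(-228\right) \frac{1}{296}\right) - 265 = \left(-489\right) \left(- \frac{57}{74}\right) - 265 = \frac{27873}{74} - 265 = \frac{8263}{74}$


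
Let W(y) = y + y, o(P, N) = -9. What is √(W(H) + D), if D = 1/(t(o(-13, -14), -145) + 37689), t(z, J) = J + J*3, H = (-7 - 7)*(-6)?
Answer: √231349121117/37109 ≈ 12.961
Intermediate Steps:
H = 84 (H = -14*(-6) = 84)
t(z, J) = 4*J (t(z, J) = J + 3*J = 4*J)
W(y) = 2*y
D = 1/37109 (D = 1/(4*(-145) + 37689) = 1/(-580 + 37689) = 1/37109 ≈ 2.6948e-5)
√(W(H) + D) = √(2*84 + 1/37109) = √(168 + 1/37109) = √(6234313/37109) = √231349121117/37109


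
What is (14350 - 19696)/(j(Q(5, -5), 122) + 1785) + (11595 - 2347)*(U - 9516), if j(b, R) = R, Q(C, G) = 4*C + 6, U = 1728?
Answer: -137348674914/1907 ≈ -7.2023e+7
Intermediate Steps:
Q(C, G) = 6 + 4*C
(14350 - 19696)/(j(Q(5, -5), 122) + 1785) + (11595 - 2347)*(U - 9516) = (14350 - 19696)/(122 + 1785) + (11595 - 2347)*(1728 - 9516) = -5346/1907 + 9248*(-7788) = -5346*1/1907 - 72023424 = -5346/1907 - 72023424 = -137348674914/1907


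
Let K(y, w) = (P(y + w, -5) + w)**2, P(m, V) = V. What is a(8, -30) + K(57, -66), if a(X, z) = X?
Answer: 5049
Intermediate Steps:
K(y, w) = (-5 + w)**2
a(8, -30) + K(57, -66) = 8 + (-5 - 66)**2 = 8 + (-71)**2 = 8 + 5041 = 5049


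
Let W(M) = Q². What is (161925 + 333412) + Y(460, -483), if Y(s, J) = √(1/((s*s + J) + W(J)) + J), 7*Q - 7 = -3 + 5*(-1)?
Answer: 495337 + I*√51687530392463182/10344734 ≈ 4.9534e+5 + 21.977*I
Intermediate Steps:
Q = -⅐ (Q = 1 + (-3 + 5*(-1))/7 = 1 + (-3 - 5)/7 = 1 + (⅐)*(-8) = 1 - 8/7 = -⅐ ≈ -0.14286)
W(M) = 1/49 (W(M) = (-⅐)² = 1/49)
Y(s, J) = √(J + 1/(1/49 + J + s²)) (Y(s, J) = √(1/((s*s + J) + 1/49) + J) = √(1/((s² + J) + 1/49) + J) = √(1/((J + s²) + 1/49) + J) = √(1/(1/49 + J + s²) + J) = √(J + 1/(1/49 + J + s²)))
(161925 + 333412) + Y(460, -483) = (161925 + 333412) + √((49 - 483*(1 + 49*(-483) + 49*460²))/(1 + 49*(-483) + 49*460²)) = 495337 + √((49 - 483*(1 - 23667 + 49*211600))/(1 - 23667 + 49*211600)) = 495337 + √((49 - 483*(1 - 23667 + 10368400))/(1 - 23667 + 10368400)) = 495337 + √((49 - 483*10344734)/10344734) = 495337 + √((49 - 4996506522)/10344734) = 495337 + √((1/10344734)*(-4996506473)) = 495337 + √(-4996506473/10344734) = 495337 + I*√51687530392463182/10344734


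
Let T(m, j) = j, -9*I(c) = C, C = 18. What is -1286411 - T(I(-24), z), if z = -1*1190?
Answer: -1285221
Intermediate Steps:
I(c) = -2 (I(c) = -⅑*18 = -2)
z = -1190
-1286411 - T(I(-24), z) = -1286411 - 1*(-1190) = -1286411 + 1190 = -1285221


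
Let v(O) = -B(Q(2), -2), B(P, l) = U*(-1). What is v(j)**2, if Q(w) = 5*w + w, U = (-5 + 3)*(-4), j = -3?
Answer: 64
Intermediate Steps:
U = 8 (U = -2*(-4) = 8)
Q(w) = 6*w
B(P, l) = -8 (B(P, l) = 8*(-1) = -8)
v(O) = 8 (v(O) = -1*(-8) = 8)
v(j)**2 = 8**2 = 64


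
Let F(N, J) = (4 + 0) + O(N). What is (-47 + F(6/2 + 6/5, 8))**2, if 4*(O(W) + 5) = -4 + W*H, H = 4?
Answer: 50176/25 ≈ 2007.0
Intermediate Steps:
O(W) = -6 + W (O(W) = -5 + (-4 + W*4)/4 = -5 + (-4 + 4*W)/4 = -5 + (-1 + W) = -6 + W)
F(N, J) = -2 + N (F(N, J) = (4 + 0) + (-6 + N) = 4 + (-6 + N) = -2 + N)
(-47 + F(6/2 + 6/5, 8))**2 = (-47 + (-2 + (6/2 + 6/5)))**2 = (-47 + (-2 + (6*(1/2) + 6*(1/5))))**2 = (-47 + (-2 + (3 + 6/5)))**2 = (-47 + (-2 + 21/5))**2 = (-47 + 11/5)**2 = (-224/5)**2 = 50176/25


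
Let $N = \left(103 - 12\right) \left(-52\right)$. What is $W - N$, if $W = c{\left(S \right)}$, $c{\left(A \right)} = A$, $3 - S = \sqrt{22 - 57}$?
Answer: $4735 - i \sqrt{35} \approx 4735.0 - 5.9161 i$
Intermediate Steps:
$S = 3 - i \sqrt{35}$ ($S = 3 - \sqrt{22 - 57} = 3 - \sqrt{-35} = 3 - i \sqrt{35} \approx 3.0 - 5.9161 i$)
$W = 3 - i \sqrt{35} \approx 3.0 - 5.9161 i$
$N = -4732$ ($N = 91 \left(-52\right) = -4732$)
$W - N = \left(3 - i \sqrt{35}\right) - -4732 = \left(3 - i \sqrt{35}\right) + 4732 = 4735 - i \sqrt{35}$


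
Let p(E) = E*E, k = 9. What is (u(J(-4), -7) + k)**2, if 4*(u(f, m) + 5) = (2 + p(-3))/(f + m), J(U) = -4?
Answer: 225/16 ≈ 14.063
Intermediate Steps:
p(E) = E**2
u(f, m) = -5 + 11/(4*(f + m)) (u(f, m) = -5 + ((2 + (-3)**2)/(f + m))/4 = -5 + ((2 + 9)/(f + m))/4 = -5 + (11/(f + m))/4 = -5 + 11/(4*(f + m)))
(u(J(-4), -7) + k)**2 = ((11/4 - 5*(-4) - 5*(-7))/(-4 - 7) + 9)**2 = ((11/4 + 20 + 35)/(-11) + 9)**2 = (-1/11*231/4 + 9)**2 = (-21/4 + 9)**2 = (15/4)**2 = 225/16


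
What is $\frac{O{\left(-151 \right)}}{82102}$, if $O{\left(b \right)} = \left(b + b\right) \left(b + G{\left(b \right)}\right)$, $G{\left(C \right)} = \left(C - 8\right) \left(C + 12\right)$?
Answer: $- \frac{3314450}{41051} \approx -80.74$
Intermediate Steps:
$G{\left(C \right)} = \left(-8 + C\right) \left(12 + C\right)$
$O{\left(b \right)} = 2 b \left(-96 + b^{2} + 5 b\right)$ ($O{\left(b \right)} = \left(b + b\right) \left(b + \left(-96 + b^{2} + 4 b\right)\right) = 2 b \left(-96 + b^{2} + 5 b\right)$)
$\frac{O{\left(-151 \right)}}{82102} = \frac{2 \left(-151\right) \left(-96 + \left(-151\right)^{2} + 5 \left(-151\right)\right)}{82102} = 2 \left(-151\right) \left(-96 + 22801 - 755\right) \frac{1}{82102} = 2 \left(-151\right) 21950 \cdot \frac{1}{82102} = \left(-6628900\right) \frac{1}{82102} = - \frac{3314450}{41051}$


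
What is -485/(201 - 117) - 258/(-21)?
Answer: 547/84 ≈ 6.5119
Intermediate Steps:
-485/(201 - 117) - 258/(-21) = -485/84 - 258*(-1/21) = -485*1/84 + 86/7 = -485/84 + 86/7 = 547/84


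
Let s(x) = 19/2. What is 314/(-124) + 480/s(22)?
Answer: 56537/1178 ≈ 47.994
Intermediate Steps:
s(x) = 19/2 (s(x) = 19*(1/2) = 19/2)
314/(-124) + 480/s(22) = 314/(-124) + 480/(19/2) = 314*(-1/124) + 480*(2/19) = -157/62 + 960/19 = 56537/1178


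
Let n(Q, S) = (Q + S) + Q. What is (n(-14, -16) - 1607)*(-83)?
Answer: 137033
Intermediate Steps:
n(Q, S) = S + 2*Q
(n(-14, -16) - 1607)*(-83) = ((-16 + 2*(-14)) - 1607)*(-83) = ((-16 - 28) - 1607)*(-83) = (-44 - 1607)*(-83) = -1651*(-83) = 137033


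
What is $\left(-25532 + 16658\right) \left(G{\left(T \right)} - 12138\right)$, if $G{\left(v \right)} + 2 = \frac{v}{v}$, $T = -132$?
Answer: $107721486$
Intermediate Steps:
$G{\left(v \right)} = -1$ ($G{\left(v \right)} = -2 + \frac{v}{v} = -2 + 1 = -1$)
$\left(-25532 + 16658\right) \left(G{\left(T \right)} - 12138\right) = \left(-25532 + 16658\right) \left(-1 - 12138\right) = \left(-8874\right) \left(-12139\right) = 107721486$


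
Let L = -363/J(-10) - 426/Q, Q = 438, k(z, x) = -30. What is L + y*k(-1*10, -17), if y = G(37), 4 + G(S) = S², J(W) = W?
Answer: -29867711/730 ≈ -40915.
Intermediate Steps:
G(S) = -4 + S²
y = 1365 (y = -4 + 37² = -4 + 1369 = 1365)
L = 25789/730 (L = -363/(-10) - 426/438 = -363*(-⅒) - 426*1/438 = 363/10 - 71/73 = 25789/730 ≈ 35.327)
L + y*k(-1*10, -17) = 25789/730 + 1365*(-30) = 25789/730 - 40950 = -29867711/730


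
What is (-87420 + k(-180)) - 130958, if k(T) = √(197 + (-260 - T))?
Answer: -218378 + 3*√13 ≈ -2.1837e+5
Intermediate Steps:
k(T) = √(-63 - T)
(-87420 + k(-180)) - 130958 = (-87420 + √(-63 - 1*(-180))) - 130958 = (-87420 + √(-63 + 180)) - 130958 = (-87420 + √117) - 130958 = (-87420 + 3*√13) - 130958 = -218378 + 3*√13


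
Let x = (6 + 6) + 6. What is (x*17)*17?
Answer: 5202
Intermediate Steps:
x = 18 (x = 12 + 6 = 18)
(x*17)*17 = (18*17)*17 = 306*17 = 5202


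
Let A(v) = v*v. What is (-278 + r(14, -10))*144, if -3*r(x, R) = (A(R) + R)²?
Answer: -428832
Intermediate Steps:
A(v) = v²
r(x, R) = -(R + R²)²/3 (r(x, R) = -(R² + R)²/3 = -(R + R²)²/3)
(-278 + r(14, -10))*144 = (-278 - ⅓*(-10)²*(1 - 10)²)*144 = (-278 - ⅓*100*(-9)²)*144 = (-278 - ⅓*100*81)*144 = (-278 - 2700)*144 = -2978*144 = -428832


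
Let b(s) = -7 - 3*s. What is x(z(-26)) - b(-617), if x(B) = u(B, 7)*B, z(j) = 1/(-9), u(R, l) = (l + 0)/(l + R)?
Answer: -114335/62 ≈ -1844.1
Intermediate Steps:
u(R, l) = l/(R + l)
z(j) = -⅑
x(B) = 7*B/(7 + B) (x(B) = (7/(B + 7))*B = (7/(7 + B))*B = 7*B/(7 + B))
x(z(-26)) - b(-617) = 7*(-⅑)/(7 - ⅑) - (-7 - 3*(-617)) = 7*(-⅑)/(62/9) - (-7 + 1851) = 7*(-⅑)*(9/62) - 1*1844 = -7/62 - 1844 = -114335/62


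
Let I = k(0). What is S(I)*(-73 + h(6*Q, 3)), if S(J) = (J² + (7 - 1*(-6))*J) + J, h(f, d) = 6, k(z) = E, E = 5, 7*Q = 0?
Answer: -6365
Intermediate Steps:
Q = 0 (Q = (⅐)*0 = 0)
k(z) = 5
I = 5
S(J) = J² + 14*J (S(J) = (J² + (7 + 6)*J) + J = (J² + 13*J) + J = J² + 14*J)
S(I)*(-73 + h(6*Q, 3)) = (5*(14 + 5))*(-73 + 6) = (5*19)*(-67) = 95*(-67) = -6365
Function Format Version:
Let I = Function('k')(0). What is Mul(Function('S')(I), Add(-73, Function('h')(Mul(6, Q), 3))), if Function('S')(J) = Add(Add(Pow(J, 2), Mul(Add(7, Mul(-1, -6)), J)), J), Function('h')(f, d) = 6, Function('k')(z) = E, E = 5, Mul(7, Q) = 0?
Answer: -6365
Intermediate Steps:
Q = 0 (Q = Mul(Rational(1, 7), 0) = 0)
Function('k')(z) = 5
I = 5
Function('S')(J) = Add(Pow(J, 2), Mul(14, J)) (Function('S')(J) = Add(Add(Pow(J, 2), Mul(Add(7, 6), J)), J) = Add(Add(Pow(J, 2), Mul(13, J)), J) = Add(Pow(J, 2), Mul(14, J)))
Mul(Function('S')(I), Add(-73, Function('h')(Mul(6, Q), 3))) = Mul(Mul(5, Add(14, 5)), Add(-73, 6)) = Mul(Mul(5, 19), -67) = Mul(95, -67) = -6365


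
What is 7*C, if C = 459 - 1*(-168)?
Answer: 4389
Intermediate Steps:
C = 627 (C = 459 + 168 = 627)
7*C = 7*627 = 4389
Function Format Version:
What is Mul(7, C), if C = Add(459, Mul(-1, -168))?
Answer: 4389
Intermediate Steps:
C = 627 (C = Add(459, 168) = 627)
Mul(7, C) = Mul(7, 627) = 4389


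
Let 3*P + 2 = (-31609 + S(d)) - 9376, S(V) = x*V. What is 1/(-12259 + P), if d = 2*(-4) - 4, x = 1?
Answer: -3/77776 ≈ -3.8572e-5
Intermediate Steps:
d = -12 (d = -8 - 4 = -12)
S(V) = V (S(V) = 1*V = V)
P = -40999/3 (P = -⅔ + ((-31609 - 12) - 9376)/3 = -⅔ + (-31621 - 9376)/3 = -⅔ + (⅓)*(-40997) = -⅔ - 40997/3 = -40999/3 ≈ -13666.)
1/(-12259 + P) = 1/(-12259 - 40999/3) = 1/(-77776/3) = -3/77776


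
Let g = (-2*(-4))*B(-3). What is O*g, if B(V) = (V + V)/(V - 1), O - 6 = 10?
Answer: 192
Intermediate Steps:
O = 16 (O = 6 + 10 = 16)
B(V) = 2*V/(-1 + V) (B(V) = (2*V)/(-1 + V) = 2*V/(-1 + V))
g = 12 (g = (-2*(-4))*(2*(-3)/(-1 - 3)) = 8*(2*(-3)/(-4)) = 8*(2*(-3)*(-¼)) = 8*(3/2) = 12)
O*g = 16*12 = 192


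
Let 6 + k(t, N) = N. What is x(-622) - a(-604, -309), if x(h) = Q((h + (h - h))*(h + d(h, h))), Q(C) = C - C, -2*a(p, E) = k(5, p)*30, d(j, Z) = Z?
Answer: -9150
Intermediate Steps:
k(t, N) = -6 + N
a(p, E) = 90 - 15*p (a(p, E) = -(-6 + p)*30/2 = -(-180 + 30*p)/2 = 90 - 15*p)
Q(C) = 0
x(h) = 0
x(-622) - a(-604, -309) = 0 - (90 - 15*(-604)) = 0 - (90 + 9060) = 0 - 1*9150 = 0 - 9150 = -9150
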